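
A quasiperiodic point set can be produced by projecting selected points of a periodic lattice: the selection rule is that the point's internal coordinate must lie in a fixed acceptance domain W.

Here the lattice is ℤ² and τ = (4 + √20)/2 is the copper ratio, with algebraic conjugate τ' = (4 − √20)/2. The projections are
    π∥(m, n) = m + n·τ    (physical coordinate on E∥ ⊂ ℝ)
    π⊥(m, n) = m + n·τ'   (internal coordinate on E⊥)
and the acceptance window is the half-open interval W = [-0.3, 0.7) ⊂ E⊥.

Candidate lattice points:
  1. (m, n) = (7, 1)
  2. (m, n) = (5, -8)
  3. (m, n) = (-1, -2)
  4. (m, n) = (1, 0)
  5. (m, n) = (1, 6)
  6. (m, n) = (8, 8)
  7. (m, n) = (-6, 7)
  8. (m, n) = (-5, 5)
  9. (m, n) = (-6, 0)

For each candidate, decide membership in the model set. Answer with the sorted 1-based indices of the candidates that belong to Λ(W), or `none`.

τ' = (4−√20)/2 ≈ -0.236068.
#1 (7,1): internal coord 7 + (1)·τ' = +6.763932; +6.763932 ∉ [-0.3, 0.7) → out
#2 (5,-8): internal coord 5 + (-8)·τ' = +6.888544; +6.888544 ∉ [-0.3, 0.7) → out
#3 (-1,-2): internal coord -1 + (-2)·τ' = -0.527864; -0.527864 ∉ [-0.3, 0.7) → out
#4 (1,0): internal coord 1 + (0)·τ' = +1.000000; +1.000000 ∉ [-0.3, 0.7) → out
#5 (1,6): internal coord 1 + (6)·τ' = -0.416408; -0.416408 ∉ [-0.3, 0.7) → out
#6 (8,8): internal coord 8 + (8)·τ' = +6.111456; +6.111456 ∉ [-0.3, 0.7) → out
#7 (-6,7): internal coord -6 + (7)·τ' = -7.652476; -7.652476 ∉ [-0.3, 0.7) → out
#8 (-5,5): internal coord -5 + (5)·τ' = -6.180340; -6.180340 ∉ [-0.3, 0.7) → out
#9 (-6,0): internal coord -6 + (0)·τ' = -6.000000; -6.000000 ∉ [-0.3, 0.7) → out

none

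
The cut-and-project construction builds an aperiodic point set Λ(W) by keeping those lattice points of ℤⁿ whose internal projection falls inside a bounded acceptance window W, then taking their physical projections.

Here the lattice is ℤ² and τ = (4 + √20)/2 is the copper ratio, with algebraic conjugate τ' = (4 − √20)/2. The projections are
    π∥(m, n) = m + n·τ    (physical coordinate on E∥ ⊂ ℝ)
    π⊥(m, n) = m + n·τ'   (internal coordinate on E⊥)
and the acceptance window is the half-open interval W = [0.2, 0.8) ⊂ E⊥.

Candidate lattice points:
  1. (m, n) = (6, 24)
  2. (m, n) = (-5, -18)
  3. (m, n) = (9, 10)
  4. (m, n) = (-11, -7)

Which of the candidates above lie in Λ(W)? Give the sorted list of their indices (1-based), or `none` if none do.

Compute τ' = (4−√20)/2 = -0.236068, so π⊥(m,n) = m -0.236068·n.
#1 (6,24): internal coord 6 + (24)·τ' = +0.334369; +0.334369 ∈ [0.2, 0.8) → IN Λ
#2 (-5,-18): internal coord -5 + (-18)·τ' = -0.750776; -0.750776 ∉ [0.2, 0.8) → out
#3 (9,10): internal coord 9 + (10)·τ' = +6.639320; +6.639320 ∉ [0.2, 0.8) → out
#4 (-11,-7): internal coord -11 + (-7)·τ' = -9.347524; -9.347524 ∉ [0.2, 0.8) → out

1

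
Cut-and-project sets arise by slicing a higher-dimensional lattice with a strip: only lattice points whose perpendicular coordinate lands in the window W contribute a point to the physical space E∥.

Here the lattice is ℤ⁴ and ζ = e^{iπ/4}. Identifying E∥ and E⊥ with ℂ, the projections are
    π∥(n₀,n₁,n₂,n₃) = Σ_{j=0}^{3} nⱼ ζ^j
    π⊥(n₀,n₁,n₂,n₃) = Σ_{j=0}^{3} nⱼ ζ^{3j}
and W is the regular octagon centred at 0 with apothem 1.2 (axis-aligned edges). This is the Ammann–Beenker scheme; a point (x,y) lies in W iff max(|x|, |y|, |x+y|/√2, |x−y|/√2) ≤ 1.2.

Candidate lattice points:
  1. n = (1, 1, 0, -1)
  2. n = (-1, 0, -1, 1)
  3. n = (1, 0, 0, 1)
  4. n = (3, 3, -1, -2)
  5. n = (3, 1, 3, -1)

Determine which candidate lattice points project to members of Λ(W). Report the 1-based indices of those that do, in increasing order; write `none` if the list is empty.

1

Internal map: ζ^{3j} for j=0..3 gives (1,0), (−√2/2,√2/2), (0,−1), (√2/2,√2/2).
candidate 1: n = (1, 1, 0, -1) → π⊥ ≈ (-0.4142, +0.0000); max(|x|,|y|,|x±y|/√2) = 0.4142 ≤ 1.2 ⇒ ∈ W
candidate 2: n = (-1, 0, -1, 1) → π⊥ ≈ (-0.2929, +1.7071); max(|x|,|y|,|x±y|/√2) = 1.7071 > 1.2 ⇒ ∉ W
candidate 3: n = (1, 0, 0, 1) → π⊥ ≈ (+1.7071, +0.7071); max(|x|,|y|,|x±y|/√2) = 1.7071 > 1.2 ⇒ ∉ W
candidate 4: n = (3, 3, -1, -2) → π⊥ ≈ (-0.5355, +1.7071); max(|x|,|y|,|x±y|/√2) = 1.7071 > 1.2 ⇒ ∉ W
candidate 5: n = (3, 1, 3, -1) → π⊥ ≈ (+1.5858, -3.0000); max(|x|,|y|,|x±y|/√2) = 3.2426 > 1.2 ⇒ ∉ W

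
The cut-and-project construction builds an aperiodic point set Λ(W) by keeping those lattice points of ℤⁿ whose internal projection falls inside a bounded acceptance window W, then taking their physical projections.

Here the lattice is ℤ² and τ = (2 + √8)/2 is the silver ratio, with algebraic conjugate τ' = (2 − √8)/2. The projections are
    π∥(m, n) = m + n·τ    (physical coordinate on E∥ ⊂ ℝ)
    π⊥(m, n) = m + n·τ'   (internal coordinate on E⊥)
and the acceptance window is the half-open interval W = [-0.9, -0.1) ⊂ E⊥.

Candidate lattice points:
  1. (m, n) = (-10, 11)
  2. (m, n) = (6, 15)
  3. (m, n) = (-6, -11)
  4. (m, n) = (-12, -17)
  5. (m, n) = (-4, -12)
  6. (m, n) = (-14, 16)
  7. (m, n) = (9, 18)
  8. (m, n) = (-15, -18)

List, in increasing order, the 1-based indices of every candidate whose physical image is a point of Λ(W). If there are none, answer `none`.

2

τ' = (2−√8)/2 ≈ -0.41421.
[1] lift (-10,11): star map gives -14.55635; window check -0.9 ≤ -14.55635 < -0.1 is false → out
[2] lift (6,15): star map gives -0.21320; window check -0.9 ≤ -0.21320 < -0.1 is true → IN Λ
[3] lift (-6,-11): star map gives -1.44365; window check -0.9 ≤ -1.44365 < -0.1 is false → out
[4] lift (-12,-17): star map gives -4.95837; window check -0.9 ≤ -4.95837 < -0.1 is false → out
[5] lift (-4,-12): star map gives 0.97056; window check -0.9 ≤ 0.97056 < -0.1 is false → out
[6] lift (-14,16): star map gives -20.62742; window check -0.9 ≤ -20.62742 < -0.1 is false → out
[7] lift (9,18): star map gives 1.54416; window check -0.9 ≤ 1.54416 < -0.1 is false → out
[8] lift (-15,-18): star map gives -7.54416; window check -0.9 ≤ -7.54416 < -0.1 is false → out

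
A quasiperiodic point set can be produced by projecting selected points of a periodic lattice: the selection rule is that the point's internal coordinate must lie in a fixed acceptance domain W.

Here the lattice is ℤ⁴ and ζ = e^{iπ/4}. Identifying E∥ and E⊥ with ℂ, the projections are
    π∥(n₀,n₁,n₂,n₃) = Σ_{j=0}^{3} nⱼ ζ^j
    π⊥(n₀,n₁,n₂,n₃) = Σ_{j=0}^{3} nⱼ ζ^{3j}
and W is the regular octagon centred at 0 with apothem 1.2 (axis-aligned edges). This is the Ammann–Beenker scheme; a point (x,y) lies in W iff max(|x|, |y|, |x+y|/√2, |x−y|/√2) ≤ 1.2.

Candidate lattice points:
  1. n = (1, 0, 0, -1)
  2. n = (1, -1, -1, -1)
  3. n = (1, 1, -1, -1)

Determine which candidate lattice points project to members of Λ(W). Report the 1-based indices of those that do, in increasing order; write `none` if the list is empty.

π⊥(n) = n₀ + n₁ζ³ + n₂ζ⁶ + n₃ζ⁹ where ζ = e^{iπ/4}.
#1 (1, 0, 0, -1): internal (0.292893, -0.707107); octagon support 0.707107 vs apothem 1.2 → ∈ W
#2 (1, -1, -1, -1): internal (1.000000, -0.414214); octagon support 1.000000 vs apothem 1.2 → ∈ W
#3 (1, 1, -1, -1): internal (-0.414214, 1.000000); octagon support 1.000000 vs apothem 1.2 → ∈ W

1, 2, 3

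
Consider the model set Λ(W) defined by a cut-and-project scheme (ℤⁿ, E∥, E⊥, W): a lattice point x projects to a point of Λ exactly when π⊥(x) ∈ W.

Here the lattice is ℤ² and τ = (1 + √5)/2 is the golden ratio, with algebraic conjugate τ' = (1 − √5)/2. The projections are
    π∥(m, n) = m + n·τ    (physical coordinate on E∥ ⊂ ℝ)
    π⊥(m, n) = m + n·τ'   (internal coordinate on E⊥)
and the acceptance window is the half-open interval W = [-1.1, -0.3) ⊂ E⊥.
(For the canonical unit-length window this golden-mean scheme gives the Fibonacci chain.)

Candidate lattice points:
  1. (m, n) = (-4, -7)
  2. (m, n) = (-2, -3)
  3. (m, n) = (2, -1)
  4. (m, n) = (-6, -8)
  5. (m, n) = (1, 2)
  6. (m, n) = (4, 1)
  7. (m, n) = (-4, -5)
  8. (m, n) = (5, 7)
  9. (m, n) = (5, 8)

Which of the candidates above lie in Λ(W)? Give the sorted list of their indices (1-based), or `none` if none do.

Numerically τ ≈ 1.618034 and τ' = −1/τ ≈ -0.618034.
#1 (-4,-7): internal coord -4 + (-7)·τ' = +0.326238; +0.326238 ∉ [-1.1, -0.3) → out
#2 (-2,-3): internal coord -2 + (-3)·τ' = -0.145898; -0.145898 ∉ [-1.1, -0.3) → out
#3 (2,-1): internal coord 2 + (-1)·τ' = +2.618034; +2.618034 ∉ [-1.1, -0.3) → out
#4 (-6,-8): internal coord -6 + (-8)·τ' = -1.055728; -1.055728 ∈ [-1.1, -0.3) → IN Λ
#5 (1,2): internal coord 1 + (2)·τ' = -0.236068; -0.236068 ∉ [-1.1, -0.3) → out
#6 (4,1): internal coord 4 + (1)·τ' = +3.381966; +3.381966 ∉ [-1.1, -0.3) → out
#7 (-4,-5): internal coord -4 + (-5)·τ' = -0.909830; -0.909830 ∈ [-1.1, -0.3) → IN Λ
#8 (5,7): internal coord 5 + (7)·τ' = +0.673762; +0.673762 ∉ [-1.1, -0.3) → out
#9 (5,8): internal coord 5 + (8)·τ' = +0.055728; +0.055728 ∉ [-1.1, -0.3) → out

4, 7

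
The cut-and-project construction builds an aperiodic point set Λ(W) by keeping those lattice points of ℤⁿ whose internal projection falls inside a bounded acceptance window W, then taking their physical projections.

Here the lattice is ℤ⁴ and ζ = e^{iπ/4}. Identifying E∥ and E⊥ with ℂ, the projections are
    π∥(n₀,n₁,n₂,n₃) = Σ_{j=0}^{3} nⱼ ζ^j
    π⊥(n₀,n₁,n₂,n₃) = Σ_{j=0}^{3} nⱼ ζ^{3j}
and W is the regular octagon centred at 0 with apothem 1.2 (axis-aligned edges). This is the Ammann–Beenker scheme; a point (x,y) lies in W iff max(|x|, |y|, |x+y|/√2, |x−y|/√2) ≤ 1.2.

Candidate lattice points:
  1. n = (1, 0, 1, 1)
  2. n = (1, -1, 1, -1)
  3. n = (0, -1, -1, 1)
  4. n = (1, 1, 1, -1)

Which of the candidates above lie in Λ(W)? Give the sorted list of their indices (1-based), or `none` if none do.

With ζ = e^{iπ/4} the internal vectors are ζ^0,ζ^3,ζ^6,ζ^9.
candidate 1: n = (1, 0, 1, 1) → π⊥ ≈ (+1.70711, -0.29289); max(|x|,|y|,|x±y|/√2) = 1.70711 > 1.2 ⇒ ∉ W
candidate 2: n = (1, -1, 1, -1) → π⊥ ≈ (+1.00000, -2.41421); max(|x|,|y|,|x±y|/√2) = 2.41421 > 1.2 ⇒ ∉ W
candidate 3: n = (0, -1, -1, 1) → π⊥ ≈ (+1.41421, +1.00000); max(|x|,|y|,|x±y|/√2) = 1.70711 > 1.2 ⇒ ∉ W
candidate 4: n = (1, 1, 1, -1) → π⊥ ≈ (-0.41421, -1.00000); max(|x|,|y|,|x±y|/√2) = 1.00000 ≤ 1.2 ⇒ ∈ W

4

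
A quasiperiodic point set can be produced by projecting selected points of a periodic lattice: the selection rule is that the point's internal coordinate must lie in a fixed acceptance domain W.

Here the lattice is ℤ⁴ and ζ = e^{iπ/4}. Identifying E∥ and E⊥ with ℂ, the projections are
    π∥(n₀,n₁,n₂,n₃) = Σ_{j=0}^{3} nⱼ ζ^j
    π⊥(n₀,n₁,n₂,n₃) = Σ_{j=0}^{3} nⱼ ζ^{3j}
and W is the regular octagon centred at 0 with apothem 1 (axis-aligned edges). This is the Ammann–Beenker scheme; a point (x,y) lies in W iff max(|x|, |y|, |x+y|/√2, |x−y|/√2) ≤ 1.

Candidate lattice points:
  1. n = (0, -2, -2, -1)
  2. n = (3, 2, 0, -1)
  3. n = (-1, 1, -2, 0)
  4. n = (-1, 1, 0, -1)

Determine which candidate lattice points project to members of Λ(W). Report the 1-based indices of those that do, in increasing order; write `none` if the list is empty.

With ζ = e^{iπ/4} the internal vectors are ζ^0,ζ^3,ζ^6,ζ^9.
candidate 1: n = (0, -2, -2, -1) → π⊥ ≈ (+0.70711, -0.12132); max(|x|,|y|,|x±y|/√2) = 0.70711 ≤ 1 ⇒ ∈ W
candidate 2: n = (3, 2, 0, -1) → π⊥ ≈ (+0.87868, +0.70711); max(|x|,|y|,|x±y|/√2) = 1.12132 > 1 ⇒ ∉ W
candidate 3: n = (-1, 1, -2, 0) → π⊥ ≈ (-1.70711, +2.70711); max(|x|,|y|,|x±y|/√2) = 3.12132 > 1 ⇒ ∉ W
candidate 4: n = (-1, 1, 0, -1) → π⊥ ≈ (-2.41421, +0.00000); max(|x|,|y|,|x±y|/√2) = 2.41421 > 1 ⇒ ∉ W

1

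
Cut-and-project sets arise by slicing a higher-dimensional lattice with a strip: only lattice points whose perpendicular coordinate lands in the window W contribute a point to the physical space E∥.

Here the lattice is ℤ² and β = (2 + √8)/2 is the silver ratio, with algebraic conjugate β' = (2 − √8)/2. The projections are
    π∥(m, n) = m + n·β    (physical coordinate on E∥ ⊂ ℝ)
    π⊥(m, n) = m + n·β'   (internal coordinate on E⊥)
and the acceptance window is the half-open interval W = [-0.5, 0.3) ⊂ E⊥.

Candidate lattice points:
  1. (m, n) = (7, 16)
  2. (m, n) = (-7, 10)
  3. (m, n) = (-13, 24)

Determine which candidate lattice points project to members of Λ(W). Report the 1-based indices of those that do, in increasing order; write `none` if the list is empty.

Compute β' = (2−√8)/2 = -0.41421, so π⊥(m,n) = m -0.41421·n.
#1 (7,16): internal coord 7 + (16)·β' = +0.37258; +0.37258 ∉ [-0.5, 0.3) → out
#2 (-7,10): internal coord -7 + (10)·β' = -11.14214; -11.14214 ∉ [-0.5, 0.3) → out
#3 (-13,24): internal coord -13 + (24)·β' = -22.94113; -22.94113 ∉ [-0.5, 0.3) → out

none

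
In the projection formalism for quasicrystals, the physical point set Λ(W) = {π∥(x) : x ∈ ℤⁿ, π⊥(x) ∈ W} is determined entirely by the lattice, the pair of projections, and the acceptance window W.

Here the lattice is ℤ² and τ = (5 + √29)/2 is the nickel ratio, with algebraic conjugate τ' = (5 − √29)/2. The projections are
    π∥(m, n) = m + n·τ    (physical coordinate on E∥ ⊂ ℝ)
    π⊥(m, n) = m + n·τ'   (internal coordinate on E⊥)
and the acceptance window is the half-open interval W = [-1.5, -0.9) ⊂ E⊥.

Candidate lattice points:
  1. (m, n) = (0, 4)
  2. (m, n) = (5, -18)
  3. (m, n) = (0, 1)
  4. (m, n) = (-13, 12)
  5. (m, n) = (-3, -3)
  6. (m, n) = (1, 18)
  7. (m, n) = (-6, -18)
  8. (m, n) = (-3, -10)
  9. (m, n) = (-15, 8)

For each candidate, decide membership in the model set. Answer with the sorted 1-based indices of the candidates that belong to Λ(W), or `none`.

Numerically τ ≈ 5.192582 and τ' = −1/τ ≈ -0.192582.
candidate 1: (m,n)=(0,4) → π∥ = 0+4·τ ≈ 20.770330, π⊥ = 0+4·τ' ≈ -0.770330 ∉ [-1.5, -0.9) ⇒ out
candidate 2: (m,n)=(5,-18) → π∥ = 5-18·τ ≈ -88.466483, π⊥ = 5-18·τ' ≈ 8.466483 ∉ [-1.5, -0.9) ⇒ out
candidate 3: (m,n)=(0,1) → π∥ = 0+1·τ ≈ 5.192582, π⊥ = 0+1·τ' ≈ -0.192582 ∉ [-1.5, -0.9) ⇒ out
candidate 4: (m,n)=(-13,12) → π∥ = -13+12·τ ≈ 49.310989, π⊥ = -13+12·τ' ≈ -15.310989 ∉ [-1.5, -0.9) ⇒ out
candidate 5: (m,n)=(-3,-3) → π∥ = -3-3·τ ≈ -18.577747, π⊥ = -3-3·τ' ≈ -2.422253 ∉ [-1.5, -0.9) ⇒ out
candidate 6: (m,n)=(1,18) → π∥ = 1+18·τ ≈ 94.466483, π⊥ = 1+18·τ' ≈ -2.466483 ∉ [-1.5, -0.9) ⇒ out
candidate 7: (m,n)=(-6,-18) → π∥ = -6-18·τ ≈ -99.466483, π⊥ = -6-18·τ' ≈ -2.533517 ∉ [-1.5, -0.9) ⇒ out
candidate 8: (m,n)=(-3,-10) → π∥ = -3-10·τ ≈ -54.925824, π⊥ = -3-10·τ' ≈ -1.074176 ∈ [-1.5, -0.9) ⇒ IN Λ
candidate 9: (m,n)=(-15,8) → π∥ = -15+8·τ ≈ 26.540659, π⊥ = -15+8·τ' ≈ -16.540659 ∉ [-1.5, -0.9) ⇒ out

8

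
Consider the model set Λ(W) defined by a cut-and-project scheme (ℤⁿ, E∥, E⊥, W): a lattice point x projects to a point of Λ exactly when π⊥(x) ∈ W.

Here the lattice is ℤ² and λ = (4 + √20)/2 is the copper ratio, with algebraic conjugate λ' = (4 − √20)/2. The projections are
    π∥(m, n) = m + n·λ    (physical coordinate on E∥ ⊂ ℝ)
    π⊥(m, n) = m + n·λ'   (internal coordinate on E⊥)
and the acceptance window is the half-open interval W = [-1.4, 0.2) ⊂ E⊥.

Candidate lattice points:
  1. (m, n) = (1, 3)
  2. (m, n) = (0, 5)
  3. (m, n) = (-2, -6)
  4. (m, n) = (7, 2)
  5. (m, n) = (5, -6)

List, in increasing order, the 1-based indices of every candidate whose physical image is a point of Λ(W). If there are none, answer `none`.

2, 3

Compute λ' = (4−√20)/2 = -0.2361, so π⊥(m,n) = m -0.2361·n.
[1] lift (1,3): star map gives 0.2918; window check -1.4 ≤ 0.2918 < 0.2 is false → out
[2] lift (0,5): star map gives -1.1803; window check -1.4 ≤ -1.1803 < 0.2 is true → IN Λ
[3] lift (-2,-6): star map gives -0.5836; window check -1.4 ≤ -0.5836 < 0.2 is true → IN Λ
[4] lift (7,2): star map gives 6.5279; window check -1.4 ≤ 6.5279 < 0.2 is false → out
[5] lift (5,-6): star map gives 6.4164; window check -1.4 ≤ 6.4164 < 0.2 is false → out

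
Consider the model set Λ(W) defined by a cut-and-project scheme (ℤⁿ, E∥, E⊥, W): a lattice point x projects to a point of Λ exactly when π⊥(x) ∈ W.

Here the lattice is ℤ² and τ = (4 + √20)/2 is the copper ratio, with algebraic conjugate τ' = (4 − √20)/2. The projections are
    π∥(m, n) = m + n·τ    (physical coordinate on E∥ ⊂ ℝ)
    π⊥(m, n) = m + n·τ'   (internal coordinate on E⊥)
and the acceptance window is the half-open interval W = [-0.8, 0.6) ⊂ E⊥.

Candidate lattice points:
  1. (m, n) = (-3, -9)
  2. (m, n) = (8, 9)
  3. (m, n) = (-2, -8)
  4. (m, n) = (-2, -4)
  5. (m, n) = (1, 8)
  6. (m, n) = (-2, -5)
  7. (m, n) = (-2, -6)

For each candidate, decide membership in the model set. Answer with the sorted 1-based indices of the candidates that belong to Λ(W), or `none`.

Compute τ' = (4−√20)/2 = -0.236068, so π⊥(m,n) = m -0.236068·n.
[1] lift (-3,-9): star map gives -0.875388; window check -0.8 ≤ -0.875388 < 0.6 is false → out
[2] lift (8,9): star map gives 5.875388; window check -0.8 ≤ 5.875388 < 0.6 is false → out
[3] lift (-2,-8): star map gives -0.111456; window check -0.8 ≤ -0.111456 < 0.6 is true → IN Λ
[4] lift (-2,-4): star map gives -1.055728; window check -0.8 ≤ -1.055728 < 0.6 is false → out
[5] lift (1,8): star map gives -0.888544; window check -0.8 ≤ -0.888544 < 0.6 is false → out
[6] lift (-2,-5): star map gives -0.819660; window check -0.8 ≤ -0.819660 < 0.6 is false → out
[7] lift (-2,-6): star map gives -0.583592; window check -0.8 ≤ -0.583592 < 0.6 is true → IN Λ

3, 7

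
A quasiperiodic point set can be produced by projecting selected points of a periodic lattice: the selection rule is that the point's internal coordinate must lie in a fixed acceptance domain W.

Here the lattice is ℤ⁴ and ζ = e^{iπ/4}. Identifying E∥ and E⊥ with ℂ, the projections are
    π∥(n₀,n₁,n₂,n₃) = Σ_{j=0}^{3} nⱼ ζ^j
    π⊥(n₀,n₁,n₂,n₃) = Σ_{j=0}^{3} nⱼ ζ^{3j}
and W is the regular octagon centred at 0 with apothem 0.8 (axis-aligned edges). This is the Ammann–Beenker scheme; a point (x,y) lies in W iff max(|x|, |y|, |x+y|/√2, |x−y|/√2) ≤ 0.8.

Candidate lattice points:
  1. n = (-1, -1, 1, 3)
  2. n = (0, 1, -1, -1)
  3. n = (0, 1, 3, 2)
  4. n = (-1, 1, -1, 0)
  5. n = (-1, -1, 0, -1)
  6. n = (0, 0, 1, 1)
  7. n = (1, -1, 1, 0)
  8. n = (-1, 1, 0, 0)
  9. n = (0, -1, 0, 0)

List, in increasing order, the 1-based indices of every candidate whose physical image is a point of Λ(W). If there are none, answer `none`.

6

With ζ = e^{iπ/4} the internal vectors are ζ^0,ζ^3,ζ^6,ζ^9.
#1 (-1, -1, 1, 3): internal (1.82843, 0.41421); octagon support 1.82843 vs apothem 0.8 → ∉ W
#2 (0, 1, -1, -1): internal (-1.41421, 1.00000); octagon support 1.70711 vs apothem 0.8 → ∉ W
#3 (0, 1, 3, 2): internal (0.70711, -0.87868); octagon support 1.12132 vs apothem 0.8 → ∉ W
#4 (-1, 1, -1, 0): internal (-1.70711, 1.70711); octagon support 2.41421 vs apothem 0.8 → ∉ W
#5 (-1, -1, 0, -1): internal (-1.00000, -1.41421); octagon support 1.70711 vs apothem 0.8 → ∉ W
#6 (0, 0, 1, 1): internal (0.70711, -0.29289); octagon support 0.70711 vs apothem 0.8 → ∈ W
#7 (1, -1, 1, 0): internal (1.70711, -1.70711); octagon support 2.41421 vs apothem 0.8 → ∉ W
#8 (-1, 1, 0, 0): internal (-1.70711, 0.70711); octagon support 1.70711 vs apothem 0.8 → ∉ W
#9 (0, -1, 0, 0): internal (0.70711, -0.70711); octagon support 1.00000 vs apothem 0.8 → ∉ W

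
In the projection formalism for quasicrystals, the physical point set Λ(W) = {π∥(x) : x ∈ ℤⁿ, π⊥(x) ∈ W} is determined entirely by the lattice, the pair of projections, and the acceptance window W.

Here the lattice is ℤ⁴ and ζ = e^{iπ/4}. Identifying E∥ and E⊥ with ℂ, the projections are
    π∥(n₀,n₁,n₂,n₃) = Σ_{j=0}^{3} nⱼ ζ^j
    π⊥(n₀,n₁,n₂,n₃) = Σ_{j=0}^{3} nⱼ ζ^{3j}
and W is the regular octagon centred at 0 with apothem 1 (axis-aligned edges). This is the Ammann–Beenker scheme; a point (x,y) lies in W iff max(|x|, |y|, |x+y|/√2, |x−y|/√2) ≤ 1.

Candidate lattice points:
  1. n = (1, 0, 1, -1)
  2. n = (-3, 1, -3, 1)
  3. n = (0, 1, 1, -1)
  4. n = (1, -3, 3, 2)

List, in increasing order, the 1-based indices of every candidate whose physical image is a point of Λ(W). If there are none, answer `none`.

none

With ζ = e^{iπ/4} the internal vectors are ζ^0,ζ^3,ζ^6,ζ^9.
candidate 1: n = (1, 0, 1, -1) → π⊥ ≈ (+0.292893, -1.707107); max(|x|,|y|,|x±y|/√2) = 1.707107 > 1 ⇒ ∉ W
candidate 2: n = (-3, 1, -3, 1) → π⊥ ≈ (-3.000000, +4.414214); max(|x|,|y|,|x±y|/√2) = 5.242641 > 1 ⇒ ∉ W
candidate 3: n = (0, 1, 1, -1) → π⊥ ≈ (-1.414214, -1.000000); max(|x|,|y|,|x±y|/√2) = 1.707107 > 1 ⇒ ∉ W
candidate 4: n = (1, -3, 3, 2) → π⊥ ≈ (+4.535534, -3.707107); max(|x|,|y|,|x±y|/√2) = 5.828427 > 1 ⇒ ∉ W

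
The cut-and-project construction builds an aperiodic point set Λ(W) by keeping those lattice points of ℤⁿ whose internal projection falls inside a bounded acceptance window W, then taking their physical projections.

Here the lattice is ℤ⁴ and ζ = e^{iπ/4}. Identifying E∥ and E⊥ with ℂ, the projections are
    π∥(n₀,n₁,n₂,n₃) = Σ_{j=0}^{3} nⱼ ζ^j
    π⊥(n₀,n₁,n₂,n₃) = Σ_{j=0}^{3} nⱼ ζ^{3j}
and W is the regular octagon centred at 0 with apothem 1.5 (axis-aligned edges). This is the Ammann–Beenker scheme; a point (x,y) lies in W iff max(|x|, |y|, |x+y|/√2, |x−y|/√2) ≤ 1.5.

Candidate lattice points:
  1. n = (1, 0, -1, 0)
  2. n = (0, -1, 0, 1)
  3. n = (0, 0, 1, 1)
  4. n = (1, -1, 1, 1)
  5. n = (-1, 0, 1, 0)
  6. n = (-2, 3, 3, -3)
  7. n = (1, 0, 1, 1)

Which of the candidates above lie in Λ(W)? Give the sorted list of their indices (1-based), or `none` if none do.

1, 2, 3, 5

With ζ = e^{iπ/4} the internal vectors are ζ^0,ζ^3,ζ^6,ζ^9.
#1 (1, 0, -1, 0): internal (1.00000, 1.00000); octagon support 1.41421 vs apothem 1.5 → ∈ W
#2 (0, -1, 0, 1): internal (1.41421, 0.00000); octagon support 1.41421 vs apothem 1.5 → ∈ W
#3 (0, 0, 1, 1): internal (0.70711, -0.29289); octagon support 0.70711 vs apothem 1.5 → ∈ W
#4 (1, -1, 1, 1): internal (2.41421, -1.00000); octagon support 2.41421 vs apothem 1.5 → ∉ W
#5 (-1, 0, 1, 0): internal (-1.00000, -1.00000); octagon support 1.41421 vs apothem 1.5 → ∈ W
#6 (-2, 3, 3, -3): internal (-6.24264, -3.00000); octagon support 6.53553 vs apothem 1.5 → ∉ W
#7 (1, 0, 1, 1): internal (1.70711, -0.29289); octagon support 1.70711 vs apothem 1.5 → ∉ W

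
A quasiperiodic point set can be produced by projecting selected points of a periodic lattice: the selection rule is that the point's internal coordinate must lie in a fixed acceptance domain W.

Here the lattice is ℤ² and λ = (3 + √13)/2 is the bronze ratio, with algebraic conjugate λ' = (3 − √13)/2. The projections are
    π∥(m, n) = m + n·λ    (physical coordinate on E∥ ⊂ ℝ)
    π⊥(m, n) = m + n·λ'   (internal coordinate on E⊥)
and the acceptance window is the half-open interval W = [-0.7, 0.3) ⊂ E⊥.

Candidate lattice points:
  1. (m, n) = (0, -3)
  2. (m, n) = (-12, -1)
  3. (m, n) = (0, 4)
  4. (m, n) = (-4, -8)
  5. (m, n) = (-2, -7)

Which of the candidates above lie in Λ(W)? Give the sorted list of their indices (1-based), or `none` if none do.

Numerically λ ≈ 3.3028 and λ' = −1/λ ≈ -0.3028.
#1 (0,-3): internal coord 0 + (-3)·λ' = +0.9083; +0.9083 ∉ [-0.7, 0.3) → out
#2 (-12,-1): internal coord -12 + (-1)·λ' = -11.6972; -11.6972 ∉ [-0.7, 0.3) → out
#3 (0,4): internal coord 0 + (4)·λ' = -1.2111; -1.2111 ∉ [-0.7, 0.3) → out
#4 (-4,-8): internal coord -4 + (-8)·λ' = -1.5778; -1.5778 ∉ [-0.7, 0.3) → out
#5 (-2,-7): internal coord -2 + (-7)·λ' = +0.1194; +0.1194 ∈ [-0.7, 0.3) → IN Λ

5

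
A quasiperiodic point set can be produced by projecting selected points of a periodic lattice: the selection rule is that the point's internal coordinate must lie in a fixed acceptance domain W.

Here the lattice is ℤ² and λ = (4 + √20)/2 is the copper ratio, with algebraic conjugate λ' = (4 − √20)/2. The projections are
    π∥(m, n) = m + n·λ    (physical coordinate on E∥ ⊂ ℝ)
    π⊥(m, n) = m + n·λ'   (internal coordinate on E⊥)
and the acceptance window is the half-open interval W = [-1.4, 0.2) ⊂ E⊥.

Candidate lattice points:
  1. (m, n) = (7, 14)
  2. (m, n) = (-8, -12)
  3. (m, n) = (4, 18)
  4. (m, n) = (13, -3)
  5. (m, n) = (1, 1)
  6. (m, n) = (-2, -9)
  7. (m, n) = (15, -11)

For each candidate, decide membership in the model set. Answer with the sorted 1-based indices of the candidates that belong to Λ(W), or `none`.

Compute λ' = (4−√20)/2 = -0.2361, so π⊥(m,n) = m -0.2361·n.
[1] lift (7,14): star map gives 3.6950; window check -1.4 ≤ 3.6950 < 0.2 is false → out
[2] lift (-8,-12): star map gives -5.1672; window check -1.4 ≤ -5.1672 < 0.2 is false → out
[3] lift (4,18): star map gives -0.2492; window check -1.4 ≤ -0.2492 < 0.2 is true → IN Λ
[4] lift (13,-3): star map gives 13.7082; window check -1.4 ≤ 13.7082 < 0.2 is false → out
[5] lift (1,1): star map gives 0.7639; window check -1.4 ≤ 0.7639 < 0.2 is false → out
[6] lift (-2,-9): star map gives 0.1246; window check -1.4 ≤ 0.1246 < 0.2 is true → IN Λ
[7] lift (15,-11): star map gives 17.5967; window check -1.4 ≤ 17.5967 < 0.2 is false → out

3, 6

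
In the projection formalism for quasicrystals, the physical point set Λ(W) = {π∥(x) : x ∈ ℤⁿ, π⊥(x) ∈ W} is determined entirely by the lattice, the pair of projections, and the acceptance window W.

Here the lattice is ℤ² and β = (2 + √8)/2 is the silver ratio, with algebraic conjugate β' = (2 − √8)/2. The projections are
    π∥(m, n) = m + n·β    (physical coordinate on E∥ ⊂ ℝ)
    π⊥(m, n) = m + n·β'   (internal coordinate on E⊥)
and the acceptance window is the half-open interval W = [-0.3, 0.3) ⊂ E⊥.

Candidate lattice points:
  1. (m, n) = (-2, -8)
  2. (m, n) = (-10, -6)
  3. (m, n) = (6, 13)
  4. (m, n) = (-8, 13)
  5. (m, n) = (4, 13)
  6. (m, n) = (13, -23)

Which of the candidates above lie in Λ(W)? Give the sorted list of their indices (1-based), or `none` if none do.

Compute β' = (2−√8)/2 = -0.41421, so π⊥(m,n) = m -0.41421·n.
#1 (-2,-8): internal coord -2 + (-8)·β' = +1.31371; +1.31371 ∉ [-0.3, 0.3) → out
#2 (-10,-6): internal coord -10 + (-6)·β' = -7.51472; -7.51472 ∉ [-0.3, 0.3) → out
#3 (6,13): internal coord 6 + (13)·β' = +0.61522; +0.61522 ∉ [-0.3, 0.3) → out
#4 (-8,13): internal coord -8 + (13)·β' = -13.38478; -13.38478 ∉ [-0.3, 0.3) → out
#5 (4,13): internal coord 4 + (13)·β' = -1.38478; -1.38478 ∉ [-0.3, 0.3) → out
#6 (13,-23): internal coord 13 + (-23)·β' = +22.52691; +22.52691 ∉ [-0.3, 0.3) → out

none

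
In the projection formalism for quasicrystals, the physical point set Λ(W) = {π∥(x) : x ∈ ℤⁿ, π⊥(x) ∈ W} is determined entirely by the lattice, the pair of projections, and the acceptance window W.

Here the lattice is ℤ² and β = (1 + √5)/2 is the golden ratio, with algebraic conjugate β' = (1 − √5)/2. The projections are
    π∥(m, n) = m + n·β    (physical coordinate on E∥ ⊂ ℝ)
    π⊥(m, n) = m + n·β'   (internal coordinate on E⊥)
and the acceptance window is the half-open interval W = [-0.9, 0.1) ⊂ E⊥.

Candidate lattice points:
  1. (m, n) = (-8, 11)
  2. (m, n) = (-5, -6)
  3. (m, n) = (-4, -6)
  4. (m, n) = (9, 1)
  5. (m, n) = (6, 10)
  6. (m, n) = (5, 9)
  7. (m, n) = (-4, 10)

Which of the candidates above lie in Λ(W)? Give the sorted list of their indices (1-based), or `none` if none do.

3, 5, 6

β' = (1−√5)/2 ≈ -0.6180.
#1 (-8,11): internal coord -8 + (11)·β' = -14.7984; -14.7984 ∉ [-0.9, 0.1) → out
#2 (-5,-6): internal coord -5 + (-6)·β' = -1.2918; -1.2918 ∉ [-0.9, 0.1) → out
#3 (-4,-6): internal coord -4 + (-6)·β' = -0.2918; -0.2918 ∈ [-0.9, 0.1) → IN Λ
#4 (9,1): internal coord 9 + (1)·β' = +8.3820; +8.3820 ∉ [-0.9, 0.1) → out
#5 (6,10): internal coord 6 + (10)·β' = -0.1803; -0.1803 ∈ [-0.9, 0.1) → IN Λ
#6 (5,9): internal coord 5 + (9)·β' = -0.5623; -0.5623 ∈ [-0.9, 0.1) → IN Λ
#7 (-4,10): internal coord -4 + (10)·β' = -10.1803; -10.1803 ∉ [-0.9, 0.1) → out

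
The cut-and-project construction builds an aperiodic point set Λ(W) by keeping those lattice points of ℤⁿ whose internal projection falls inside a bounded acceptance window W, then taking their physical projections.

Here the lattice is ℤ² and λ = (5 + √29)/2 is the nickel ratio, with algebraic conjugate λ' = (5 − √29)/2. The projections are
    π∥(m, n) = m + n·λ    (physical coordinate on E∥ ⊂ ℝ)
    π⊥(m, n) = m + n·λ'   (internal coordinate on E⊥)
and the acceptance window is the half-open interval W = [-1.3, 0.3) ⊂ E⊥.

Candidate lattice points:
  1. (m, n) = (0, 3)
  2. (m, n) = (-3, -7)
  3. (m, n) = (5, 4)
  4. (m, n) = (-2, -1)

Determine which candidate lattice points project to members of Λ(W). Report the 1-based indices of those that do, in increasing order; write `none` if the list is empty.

1

Numerically λ ≈ 5.19258 and λ' = −1/λ ≈ -0.19258.
#1 (0,3): internal coord 0 + (3)·λ' = -0.57775; -0.57775 ∈ [-1.3, 0.3) → IN Λ
#2 (-3,-7): internal coord -3 + (-7)·λ' = -1.65192; -1.65192 ∉ [-1.3, 0.3) → out
#3 (5,4): internal coord 5 + (4)·λ' = +4.22967; +4.22967 ∉ [-1.3, 0.3) → out
#4 (-2,-1): internal coord -2 + (-1)·λ' = -1.80742; -1.80742 ∉ [-1.3, 0.3) → out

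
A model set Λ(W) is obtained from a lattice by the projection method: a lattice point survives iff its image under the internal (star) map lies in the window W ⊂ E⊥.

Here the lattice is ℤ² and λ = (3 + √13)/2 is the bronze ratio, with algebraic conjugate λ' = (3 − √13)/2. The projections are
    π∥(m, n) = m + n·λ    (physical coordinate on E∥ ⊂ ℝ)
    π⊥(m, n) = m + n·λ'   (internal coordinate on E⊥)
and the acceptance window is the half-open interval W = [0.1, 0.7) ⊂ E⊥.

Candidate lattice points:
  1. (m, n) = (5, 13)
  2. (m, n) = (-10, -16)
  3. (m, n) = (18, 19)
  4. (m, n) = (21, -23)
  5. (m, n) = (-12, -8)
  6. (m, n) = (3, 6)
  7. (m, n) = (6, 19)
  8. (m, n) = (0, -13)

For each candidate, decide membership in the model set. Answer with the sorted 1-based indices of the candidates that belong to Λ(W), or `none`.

7

λ' = (3−√13)/2 ≈ -0.302776.
candidate 1: (m,n)=(5,13) → π∥ = 5+13·λ ≈ 47.936083, π⊥ = 5+13·λ' ≈ 1.063917 ∉ [0.1, 0.7) ⇒ out
candidate 2: (m,n)=(-10,-16) → π∥ = -10-16·λ ≈ -62.844410, π⊥ = -10-16·λ' ≈ -5.155590 ∉ [0.1, 0.7) ⇒ out
candidate 3: (m,n)=(18,19) → π∥ = 18+19·λ ≈ 80.752737, π⊥ = 18+19·λ' ≈ 12.247263 ∉ [0.1, 0.7) ⇒ out
candidate 4: (m,n)=(21,-23) → π∥ = 21-23·λ ≈ -54.963840, π⊥ = 21-23·λ' ≈ 27.963840 ∉ [0.1, 0.7) ⇒ out
candidate 5: (m,n)=(-12,-8) → π∥ = -12-8·λ ≈ -38.422205, π⊥ = -12-8·λ' ≈ -9.577795 ∉ [0.1, 0.7) ⇒ out
candidate 6: (m,n)=(3,6) → π∥ = 3+6·λ ≈ 22.816654, π⊥ = 3+6·λ' ≈ 1.183346 ∉ [0.1, 0.7) ⇒ out
candidate 7: (m,n)=(6,19) → π∥ = 6+19·λ ≈ 68.752737, π⊥ = 6+19·λ' ≈ 0.247263 ∈ [0.1, 0.7) ⇒ IN Λ
candidate 8: (m,n)=(0,-13) → π∥ = 0-13·λ ≈ -42.936083, π⊥ = 0-13·λ' ≈ 3.936083 ∉ [0.1, 0.7) ⇒ out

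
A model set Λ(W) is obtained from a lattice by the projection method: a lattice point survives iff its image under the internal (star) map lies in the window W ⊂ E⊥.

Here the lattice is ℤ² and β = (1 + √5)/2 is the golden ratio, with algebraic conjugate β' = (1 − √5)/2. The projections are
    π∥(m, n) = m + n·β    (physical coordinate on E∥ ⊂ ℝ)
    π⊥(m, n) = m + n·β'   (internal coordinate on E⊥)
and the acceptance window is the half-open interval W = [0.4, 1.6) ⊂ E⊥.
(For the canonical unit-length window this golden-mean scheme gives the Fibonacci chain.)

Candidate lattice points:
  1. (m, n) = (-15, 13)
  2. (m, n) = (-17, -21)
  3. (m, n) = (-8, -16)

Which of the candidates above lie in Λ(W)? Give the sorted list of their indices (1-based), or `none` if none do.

Numerically β ≈ 1.6180 and β' = −1/β ≈ -0.6180.
#1 (-15,13): internal coord -15 + (13)·β' = -23.0344; -23.0344 ∉ [0.4, 1.6) → out
#2 (-17,-21): internal coord -17 + (-21)·β' = -4.0213; -4.0213 ∉ [0.4, 1.6) → out
#3 (-8,-16): internal coord -8 + (-16)·β' = +1.8885; +1.8885 ∉ [0.4, 1.6) → out

none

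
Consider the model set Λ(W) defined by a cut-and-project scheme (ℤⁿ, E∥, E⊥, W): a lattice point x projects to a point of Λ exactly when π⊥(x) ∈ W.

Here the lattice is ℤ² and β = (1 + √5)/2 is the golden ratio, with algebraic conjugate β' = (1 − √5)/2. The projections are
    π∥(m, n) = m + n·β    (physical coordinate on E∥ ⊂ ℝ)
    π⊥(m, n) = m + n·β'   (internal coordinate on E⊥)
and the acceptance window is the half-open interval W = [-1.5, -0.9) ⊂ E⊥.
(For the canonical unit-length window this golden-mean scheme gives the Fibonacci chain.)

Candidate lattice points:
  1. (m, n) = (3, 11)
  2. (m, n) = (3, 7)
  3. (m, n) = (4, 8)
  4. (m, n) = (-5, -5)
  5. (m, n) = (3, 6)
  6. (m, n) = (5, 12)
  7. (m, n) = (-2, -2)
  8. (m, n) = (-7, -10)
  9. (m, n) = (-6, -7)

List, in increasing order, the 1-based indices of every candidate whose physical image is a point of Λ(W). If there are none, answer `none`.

2, 3

Numerically β ≈ 1.618034 and β' = −1/β ≈ -0.618034.
[1] lift (3,11): star map gives -3.798374; window check -1.5 ≤ -3.798374 < -0.9 is false → out
[2] lift (3,7): star map gives -1.326238; window check -1.5 ≤ -1.326238 < -0.9 is true → IN Λ
[3] lift (4,8): star map gives -0.944272; window check -1.5 ≤ -0.944272 < -0.9 is true → IN Λ
[4] lift (-5,-5): star map gives -1.909830; window check -1.5 ≤ -1.909830 < -0.9 is false → out
[5] lift (3,6): star map gives -0.708204; window check -1.5 ≤ -0.708204 < -0.9 is false → out
[6] lift (5,12): star map gives -2.416408; window check -1.5 ≤ -2.416408 < -0.9 is false → out
[7] lift (-2,-2): star map gives -0.763932; window check -1.5 ≤ -0.763932 < -0.9 is false → out
[8] lift (-7,-10): star map gives -0.819660; window check -1.5 ≤ -0.819660 < -0.9 is false → out
[9] lift (-6,-7): star map gives -1.673762; window check -1.5 ≤ -1.673762 < -0.9 is false → out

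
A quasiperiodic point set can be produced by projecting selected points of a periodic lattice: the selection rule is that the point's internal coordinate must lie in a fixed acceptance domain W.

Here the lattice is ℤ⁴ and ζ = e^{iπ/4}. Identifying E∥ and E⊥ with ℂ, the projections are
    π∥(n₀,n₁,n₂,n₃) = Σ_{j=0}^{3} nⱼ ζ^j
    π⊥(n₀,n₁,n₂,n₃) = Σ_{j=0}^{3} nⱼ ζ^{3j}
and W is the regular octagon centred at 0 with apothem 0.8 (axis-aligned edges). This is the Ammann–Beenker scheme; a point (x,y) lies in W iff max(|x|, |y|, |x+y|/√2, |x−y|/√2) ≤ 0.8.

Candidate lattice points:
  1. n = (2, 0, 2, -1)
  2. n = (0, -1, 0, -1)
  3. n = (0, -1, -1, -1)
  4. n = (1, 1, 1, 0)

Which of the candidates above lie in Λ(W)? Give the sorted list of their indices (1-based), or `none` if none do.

With ζ = e^{iπ/4} the internal vectors are ζ^0,ζ^3,ζ^6,ζ^9.
#1 (2, 0, 2, -1): internal (1.2929, -2.7071); octagon support 2.8284 vs apothem 0.8 → ∉ W
#2 (0, -1, 0, -1): internal (0.0000, -1.4142); octagon support 1.4142 vs apothem 0.8 → ∉ W
#3 (0, -1, -1, -1): internal (0.0000, -0.4142); octagon support 0.4142 vs apothem 0.8 → ∈ W
#4 (1, 1, 1, 0): internal (0.2929, -0.2929); octagon support 0.4142 vs apothem 0.8 → ∈ W

3, 4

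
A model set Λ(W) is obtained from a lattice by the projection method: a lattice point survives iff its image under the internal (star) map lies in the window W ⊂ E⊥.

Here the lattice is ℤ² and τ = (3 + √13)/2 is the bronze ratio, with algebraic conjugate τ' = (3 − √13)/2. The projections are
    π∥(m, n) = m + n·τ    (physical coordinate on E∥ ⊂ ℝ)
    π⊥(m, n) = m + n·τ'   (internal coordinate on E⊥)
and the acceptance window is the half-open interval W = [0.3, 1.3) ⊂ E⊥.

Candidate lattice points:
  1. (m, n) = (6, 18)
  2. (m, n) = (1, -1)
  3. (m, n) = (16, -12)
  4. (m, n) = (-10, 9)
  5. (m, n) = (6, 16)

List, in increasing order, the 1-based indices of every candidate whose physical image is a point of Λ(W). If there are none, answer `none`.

τ' = (3−√13)/2 ≈ -0.30278.
#1 (6,18): internal coord 6 + (18)·τ' = +0.55004; +0.55004 ∈ [0.3, 1.3) → IN Λ
#2 (1,-1): internal coord 1 + (-1)·τ' = +1.30278; +1.30278 ∉ [0.3, 1.3) → out
#3 (16,-12): internal coord 16 + (-12)·τ' = +19.63331; +19.63331 ∉ [0.3, 1.3) → out
#4 (-10,9): internal coord -10 + (9)·τ' = -12.72498; -12.72498 ∉ [0.3, 1.3) → out
#5 (6,16): internal coord 6 + (16)·τ' = +1.15559; +1.15559 ∈ [0.3, 1.3) → IN Λ

1, 5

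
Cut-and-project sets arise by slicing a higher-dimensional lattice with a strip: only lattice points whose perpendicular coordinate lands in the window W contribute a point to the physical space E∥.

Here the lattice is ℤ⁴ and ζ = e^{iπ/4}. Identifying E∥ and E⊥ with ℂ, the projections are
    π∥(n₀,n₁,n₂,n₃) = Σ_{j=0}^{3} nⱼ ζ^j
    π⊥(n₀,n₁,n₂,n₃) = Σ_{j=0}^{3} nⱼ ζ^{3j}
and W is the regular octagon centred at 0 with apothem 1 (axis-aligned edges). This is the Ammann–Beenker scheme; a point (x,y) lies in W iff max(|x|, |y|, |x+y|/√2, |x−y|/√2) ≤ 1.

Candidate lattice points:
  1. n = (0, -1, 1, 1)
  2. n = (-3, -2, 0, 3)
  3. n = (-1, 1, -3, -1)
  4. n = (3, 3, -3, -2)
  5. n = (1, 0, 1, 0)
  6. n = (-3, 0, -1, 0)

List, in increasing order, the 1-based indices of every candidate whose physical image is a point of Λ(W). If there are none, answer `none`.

2

Internal map: ζ^{3j} for j=0..3 gives (1,0), (−√2/2,√2/2), (0,−1), (√2/2,√2/2).
candidate 1: n = (0, -1, 1, 1) → π⊥ ≈ (+1.41421, -1.00000); max(|x|,|y|,|x±y|/√2) = 1.70711 > 1 ⇒ ∉ W
candidate 2: n = (-3, -2, 0, 3) → π⊥ ≈ (+0.53553, +0.70711); max(|x|,|y|,|x±y|/√2) = 0.87868 ≤ 1 ⇒ ∈ W
candidate 3: n = (-1, 1, -3, -1) → π⊥ ≈ (-2.41421, +3.00000); max(|x|,|y|,|x±y|/√2) = 3.82843 > 1 ⇒ ∉ W
candidate 4: n = (3, 3, -3, -2) → π⊥ ≈ (-0.53553, +3.70711); max(|x|,|y|,|x±y|/√2) = 3.70711 > 1 ⇒ ∉ W
candidate 5: n = (1, 0, 1, 0) → π⊥ ≈ (+1.00000, -1.00000); max(|x|,|y|,|x±y|/√2) = 1.41421 > 1 ⇒ ∉ W
candidate 6: n = (-3, 0, -1, 0) → π⊥ ≈ (-3.00000, +1.00000); max(|x|,|y|,|x±y|/√2) = 3.00000 > 1 ⇒ ∉ W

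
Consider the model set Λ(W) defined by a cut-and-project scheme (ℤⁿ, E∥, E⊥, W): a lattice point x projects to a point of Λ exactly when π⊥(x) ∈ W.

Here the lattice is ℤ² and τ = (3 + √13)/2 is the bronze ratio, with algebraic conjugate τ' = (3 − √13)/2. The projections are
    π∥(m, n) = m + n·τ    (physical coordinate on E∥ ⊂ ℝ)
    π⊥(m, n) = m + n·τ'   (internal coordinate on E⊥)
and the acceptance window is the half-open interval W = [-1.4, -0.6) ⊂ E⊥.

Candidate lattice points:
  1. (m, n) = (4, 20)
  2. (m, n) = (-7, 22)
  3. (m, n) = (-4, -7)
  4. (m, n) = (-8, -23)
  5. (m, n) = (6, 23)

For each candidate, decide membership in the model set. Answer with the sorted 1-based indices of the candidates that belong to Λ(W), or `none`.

Compute τ' = (3−√13)/2 = -0.30278, so π⊥(m,n) = m -0.30278·n.
#1 (4,20): internal coord 4 + (20)·τ' = -2.05551; -2.05551 ∉ [-1.4, -0.6) → out
#2 (-7,22): internal coord -7 + (22)·τ' = -13.66106; -13.66106 ∉ [-1.4, -0.6) → out
#3 (-4,-7): internal coord -4 + (-7)·τ' = -1.88057; -1.88057 ∉ [-1.4, -0.6) → out
#4 (-8,-23): internal coord -8 + (-23)·τ' = -1.03616; -1.03616 ∈ [-1.4, -0.6) → IN Λ
#5 (6,23): internal coord 6 + (23)·τ' = -0.96384; -0.96384 ∈ [-1.4, -0.6) → IN Λ

4, 5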